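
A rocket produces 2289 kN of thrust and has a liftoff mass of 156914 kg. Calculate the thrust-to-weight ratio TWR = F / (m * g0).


TWR = 2289000 / (156914 * 9.81) = 1.49

1.49


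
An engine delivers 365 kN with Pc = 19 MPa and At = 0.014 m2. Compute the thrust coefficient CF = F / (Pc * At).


CF = 365000 / (19e6 * 0.014) = 1.37

1.37


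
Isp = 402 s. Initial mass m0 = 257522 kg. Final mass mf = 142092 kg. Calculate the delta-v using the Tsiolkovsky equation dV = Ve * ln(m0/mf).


Ve = 402 * 9.81 = 3943.62 m/s
dV = 3943.62 * ln(257522/142092) = 2345 m/s

2345 m/s


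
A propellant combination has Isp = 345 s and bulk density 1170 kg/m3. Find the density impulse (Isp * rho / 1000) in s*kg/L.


rho*Isp = 345 * 1170 / 1000 = 404 s*kg/L

404 s*kg/L


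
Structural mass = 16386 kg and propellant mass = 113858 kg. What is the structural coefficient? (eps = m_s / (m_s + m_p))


eps = 16386 / (16386 + 113858) = 0.1258

0.1258


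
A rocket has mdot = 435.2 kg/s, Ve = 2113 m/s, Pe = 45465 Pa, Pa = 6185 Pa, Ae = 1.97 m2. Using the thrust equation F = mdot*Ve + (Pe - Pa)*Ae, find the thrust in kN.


F = 435.2 * 2113 + (45465 - 6185) * 1.97 = 996959.0 N = 997.0 kN

997.0 kN


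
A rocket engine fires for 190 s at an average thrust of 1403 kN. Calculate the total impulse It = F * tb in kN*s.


It = 1403 * 190 = 266570 kN*s

266570 kN*s


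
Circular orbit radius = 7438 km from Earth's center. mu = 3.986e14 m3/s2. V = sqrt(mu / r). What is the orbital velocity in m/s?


V = sqrt(3.986e14 / 7438000) = 7320 m/s

7320 m/s


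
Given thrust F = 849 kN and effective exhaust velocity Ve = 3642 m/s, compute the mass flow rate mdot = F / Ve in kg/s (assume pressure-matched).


mdot = F / Ve = 849000 / 3642 = 233.1 kg/s

233.1 kg/s


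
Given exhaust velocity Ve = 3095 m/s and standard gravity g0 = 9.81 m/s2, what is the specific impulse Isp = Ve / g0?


Isp = Ve / g0 = 3095 / 9.81 = 315.5 s

315.5 s


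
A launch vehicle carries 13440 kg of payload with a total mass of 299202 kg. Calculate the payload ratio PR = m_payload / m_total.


PR = 13440 / 299202 = 0.0449

0.0449


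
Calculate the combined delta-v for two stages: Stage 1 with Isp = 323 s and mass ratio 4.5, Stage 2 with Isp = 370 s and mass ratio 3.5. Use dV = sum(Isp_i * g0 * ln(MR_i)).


dV1 = 323 * 9.81 * ln(4.5) = 4765.9 m/s
dV2 = 370 * 9.81 * ln(3.5) = 4547.2 m/s
Total dV = 4765.9 + 4547.2 = 9313.1 m/s ~ 9313 m/s

9313 m/s


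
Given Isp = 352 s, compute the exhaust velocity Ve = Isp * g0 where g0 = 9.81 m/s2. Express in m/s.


Ve = Isp * g0 = 352 * 9.81 = 3453.1 m/s

3453.1 m/s


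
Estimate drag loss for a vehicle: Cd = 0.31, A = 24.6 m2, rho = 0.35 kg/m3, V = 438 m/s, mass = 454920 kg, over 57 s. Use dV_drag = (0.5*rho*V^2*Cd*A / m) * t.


D = 0.5 * 0.35 * 438^2 * 0.31 * 24.6 = 256025.41 N
a = 256025.41 / 454920 = 0.5628 m/s2
dV = 0.5628 * 57 = 32.1 m/s

32.1 m/s


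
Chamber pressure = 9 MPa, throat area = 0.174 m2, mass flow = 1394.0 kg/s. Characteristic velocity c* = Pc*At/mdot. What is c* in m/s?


c* = 9e6 * 0.174 / 1394.0 = 1123 m/s

1123 m/s


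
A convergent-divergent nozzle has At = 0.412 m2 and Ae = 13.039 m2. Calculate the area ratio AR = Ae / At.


AR = 13.039 / 0.412 = 31.6

31.6


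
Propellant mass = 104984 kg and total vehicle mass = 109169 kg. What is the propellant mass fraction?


PMF = 104984 / 109169 = 0.962

0.962


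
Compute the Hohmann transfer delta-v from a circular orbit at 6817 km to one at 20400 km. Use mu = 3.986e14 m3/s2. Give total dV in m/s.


V1 = sqrt(mu/r1) = 7646.66 m/s
dV1 = V1*(sqrt(2*r2/(r1+r2)) - 1) = 1715.62 m/s
V2 = sqrt(mu/r2) = 4420.32 m/s
dV2 = V2*(1 - sqrt(2*r1/(r1+r2))) = 1291.75 m/s
Total dV = 3007 m/s

3007 m/s


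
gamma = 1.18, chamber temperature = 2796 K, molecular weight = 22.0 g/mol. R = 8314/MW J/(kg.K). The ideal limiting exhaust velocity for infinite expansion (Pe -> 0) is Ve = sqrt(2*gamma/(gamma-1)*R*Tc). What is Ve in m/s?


R = 8314 / 22.0 = 377.91 J/(kg.K)
Ve = sqrt(2 * 1.18 / (1.18 - 1) * 377.91 * 2796) = 3722 m/s

3722 m/s


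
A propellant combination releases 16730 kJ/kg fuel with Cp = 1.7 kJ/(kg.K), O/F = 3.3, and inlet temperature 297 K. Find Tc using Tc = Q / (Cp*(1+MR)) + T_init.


Tc = 16730 / (1.7 * (1 + 3.3)) + 297 = 2586 K

2586 K


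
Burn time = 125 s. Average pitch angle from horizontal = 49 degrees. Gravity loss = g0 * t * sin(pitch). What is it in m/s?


GL = 9.81 * 125 * sin(49 deg) = 925 m/s

925 m/s


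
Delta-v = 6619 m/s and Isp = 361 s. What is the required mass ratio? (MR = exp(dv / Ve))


Ve = 361 * 9.81 = 3541.41 m/s
MR = exp(6619 / 3541.41) = 6.482

6.482


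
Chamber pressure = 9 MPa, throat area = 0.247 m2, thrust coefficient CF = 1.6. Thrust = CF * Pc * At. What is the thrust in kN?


F = 1.6 * 9e6 * 0.247 = 3.5568e+06 N = 3556.8 kN

3556.8 kN


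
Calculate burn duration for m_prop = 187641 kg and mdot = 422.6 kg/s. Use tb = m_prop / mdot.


tb = 187641 / 422.6 = 444.0 s

444.0 s


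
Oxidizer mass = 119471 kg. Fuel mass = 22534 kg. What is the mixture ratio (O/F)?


MR = 119471 / 22534 = 5.3

5.3


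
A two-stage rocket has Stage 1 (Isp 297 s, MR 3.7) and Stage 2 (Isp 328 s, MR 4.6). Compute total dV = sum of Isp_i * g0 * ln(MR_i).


dV1 = 297 * 9.81 * ln(3.7) = 3811.9 m/s
dV2 = 328 * 9.81 * ln(4.6) = 4910.4 m/s
Total dV = 3811.9 + 4910.4 = 8722.3 m/s ~ 8722 m/s

8722 m/s


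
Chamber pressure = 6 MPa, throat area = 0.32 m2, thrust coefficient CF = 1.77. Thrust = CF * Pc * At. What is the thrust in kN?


F = 1.77 * 6e6 * 0.32 = 3.3984e+06 N = 3398.4 kN

3398.4 kN


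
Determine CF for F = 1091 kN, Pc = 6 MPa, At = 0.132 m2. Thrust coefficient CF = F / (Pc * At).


CF = 1091000 / (6e6 * 0.132) = 1.38

1.38


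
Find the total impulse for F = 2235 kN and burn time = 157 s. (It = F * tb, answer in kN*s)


It = 2235 * 157 = 350895 kN*s

350895 kN*s


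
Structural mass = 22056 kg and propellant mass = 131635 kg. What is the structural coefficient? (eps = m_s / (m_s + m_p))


eps = 22056 / (22056 + 131635) = 0.1435

0.1435


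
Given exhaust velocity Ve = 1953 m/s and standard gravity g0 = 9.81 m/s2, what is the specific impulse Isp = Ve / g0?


Isp = Ve / g0 = 1953 / 9.81 = 199.1 s

199.1 s


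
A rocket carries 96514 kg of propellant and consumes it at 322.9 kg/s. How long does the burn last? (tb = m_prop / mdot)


tb = 96514 / 322.9 = 298.9 s

298.9 s


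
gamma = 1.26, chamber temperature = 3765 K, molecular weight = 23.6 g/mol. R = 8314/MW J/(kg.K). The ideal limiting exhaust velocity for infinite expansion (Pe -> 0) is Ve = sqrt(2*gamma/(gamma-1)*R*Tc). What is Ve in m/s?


R = 8314 / 23.6 = 352.29 J/(kg.K)
Ve = sqrt(2 * 1.26 / (1.26 - 1) * 352.29 * 3765) = 3585 m/s

3585 m/s


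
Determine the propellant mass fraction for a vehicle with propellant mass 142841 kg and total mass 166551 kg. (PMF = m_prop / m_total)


PMF = 142841 / 166551 = 0.858

0.858


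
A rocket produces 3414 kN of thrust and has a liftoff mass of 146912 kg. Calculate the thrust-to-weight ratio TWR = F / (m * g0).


TWR = 3414000 / (146912 * 9.81) = 2.37

2.37


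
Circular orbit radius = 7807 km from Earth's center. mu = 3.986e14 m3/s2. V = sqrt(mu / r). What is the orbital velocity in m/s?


V = sqrt(3.986e14 / 7807000) = 7145 m/s

7145 m/s


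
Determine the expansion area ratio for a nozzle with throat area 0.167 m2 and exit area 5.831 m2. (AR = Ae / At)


AR = 5.831 / 0.167 = 34.9

34.9


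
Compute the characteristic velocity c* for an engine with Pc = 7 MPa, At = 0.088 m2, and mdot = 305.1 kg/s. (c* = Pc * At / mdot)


c* = 7e6 * 0.088 / 305.1 = 2019 m/s

2019 m/s


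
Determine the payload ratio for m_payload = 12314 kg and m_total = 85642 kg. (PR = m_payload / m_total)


PR = 12314 / 85642 = 0.1438

0.1438


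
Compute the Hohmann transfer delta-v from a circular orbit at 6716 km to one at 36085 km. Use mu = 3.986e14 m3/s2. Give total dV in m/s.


V1 = sqrt(mu/r1) = 7703.95 m/s
dV1 = V1*(sqrt(2*r2/(r1+r2)) - 1) = 2299.85 m/s
V2 = sqrt(mu/r2) = 3323.57 m/s
dV2 = V2*(1 - sqrt(2*r1/(r1+r2))) = 1461.71 m/s
Total dV = 3762 m/s

3762 m/s


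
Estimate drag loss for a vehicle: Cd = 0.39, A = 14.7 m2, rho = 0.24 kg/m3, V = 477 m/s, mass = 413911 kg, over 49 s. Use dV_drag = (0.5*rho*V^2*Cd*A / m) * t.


D = 0.5 * 0.24 * 477^2 * 0.39 * 14.7 = 156530.85 N
a = 156530.85 / 413911 = 0.3782 m/s2
dV = 0.3782 * 49 = 18.5 m/s

18.5 m/s


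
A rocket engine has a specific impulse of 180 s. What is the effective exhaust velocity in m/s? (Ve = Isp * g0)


Ve = Isp * g0 = 180 * 9.81 = 1765.8 m/s

1765.8 m/s


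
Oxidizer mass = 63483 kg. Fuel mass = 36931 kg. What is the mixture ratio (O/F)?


MR = 63483 / 36931 = 1.72

1.72


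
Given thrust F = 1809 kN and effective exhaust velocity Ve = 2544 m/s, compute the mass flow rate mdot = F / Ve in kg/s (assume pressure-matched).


mdot = F / Ve = 1809000 / 2544 = 711.1 kg/s

711.1 kg/s


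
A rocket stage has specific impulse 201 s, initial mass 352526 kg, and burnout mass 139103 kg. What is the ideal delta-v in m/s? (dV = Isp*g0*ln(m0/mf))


Ve = 201 * 9.81 = 1971.81 m/s
dV = 1971.81 * ln(352526/139103) = 1834 m/s

1834 m/s


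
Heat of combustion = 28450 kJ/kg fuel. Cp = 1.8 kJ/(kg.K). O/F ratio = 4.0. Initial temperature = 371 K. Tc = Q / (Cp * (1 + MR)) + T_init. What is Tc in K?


Tc = 28450 / (1.8 * (1 + 4.0)) + 371 = 3532 K

3532 K


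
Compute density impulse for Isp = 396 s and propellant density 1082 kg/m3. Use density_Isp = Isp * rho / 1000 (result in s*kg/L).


rho*Isp = 396 * 1082 / 1000 = 428 s*kg/L

428 s*kg/L


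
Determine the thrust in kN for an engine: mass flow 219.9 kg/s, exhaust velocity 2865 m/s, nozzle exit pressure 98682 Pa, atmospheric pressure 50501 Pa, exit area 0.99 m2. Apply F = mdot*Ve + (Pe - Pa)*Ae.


F = 219.9 * 2865 + (98682 - 50501) * 0.99 = 677713.0 N = 677.7 kN

677.7 kN


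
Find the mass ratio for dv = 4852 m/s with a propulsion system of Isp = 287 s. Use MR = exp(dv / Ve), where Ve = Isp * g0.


Ve = 287 * 9.81 = 2815.47 m/s
MR = exp(4852 / 2815.47) = 5.603

5.603


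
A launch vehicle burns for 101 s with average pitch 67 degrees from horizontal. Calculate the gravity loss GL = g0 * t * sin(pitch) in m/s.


GL = 9.81 * 101 * sin(67 deg) = 912 m/s

912 m/s


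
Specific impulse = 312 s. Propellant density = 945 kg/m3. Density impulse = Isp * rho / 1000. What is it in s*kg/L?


rho*Isp = 312 * 945 / 1000 = 295 s*kg/L

295 s*kg/L


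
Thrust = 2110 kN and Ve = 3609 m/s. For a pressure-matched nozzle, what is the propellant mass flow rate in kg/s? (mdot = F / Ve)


mdot = F / Ve = 2110000 / 3609 = 584.6 kg/s

584.6 kg/s


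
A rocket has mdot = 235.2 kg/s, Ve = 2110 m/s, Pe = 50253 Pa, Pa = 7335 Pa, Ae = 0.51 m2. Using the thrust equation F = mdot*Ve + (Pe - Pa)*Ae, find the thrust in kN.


F = 235.2 * 2110 + (50253 - 7335) * 0.51 = 518160.0 N = 518.2 kN

518.2 kN


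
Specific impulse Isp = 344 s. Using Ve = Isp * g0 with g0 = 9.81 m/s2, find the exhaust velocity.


Ve = Isp * g0 = 344 * 9.81 = 3374.6 m/s

3374.6 m/s


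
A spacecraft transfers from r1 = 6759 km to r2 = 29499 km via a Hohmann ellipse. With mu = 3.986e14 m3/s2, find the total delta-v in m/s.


V1 = sqrt(mu/r1) = 7679.4 m/s
dV1 = V1*(sqrt(2*r2/(r1+r2)) - 1) = 2116.49 m/s
V2 = sqrt(mu/r2) = 3675.91 m/s
dV2 = V2*(1 - sqrt(2*r1/(r1+r2))) = 1431.41 m/s
Total dV = 3548 m/s

3548 m/s


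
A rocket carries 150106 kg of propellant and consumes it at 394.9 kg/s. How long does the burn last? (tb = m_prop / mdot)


tb = 150106 / 394.9 = 380.1 s

380.1 s


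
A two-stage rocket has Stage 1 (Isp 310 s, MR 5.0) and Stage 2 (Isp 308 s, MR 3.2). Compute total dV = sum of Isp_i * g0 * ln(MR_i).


dV1 = 310 * 9.81 * ln(5.0) = 4894.5 m/s
dV2 = 308 * 9.81 * ln(3.2) = 3514.4 m/s
Total dV = 4894.5 + 3514.4 = 8408.9 m/s ~ 8409 m/s

8409 m/s


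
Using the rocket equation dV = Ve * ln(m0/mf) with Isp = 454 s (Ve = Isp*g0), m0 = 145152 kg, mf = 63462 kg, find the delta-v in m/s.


Ve = 454 * 9.81 = 4453.74 m/s
dV = 4453.74 * ln(145152/63462) = 3685 m/s

3685 m/s


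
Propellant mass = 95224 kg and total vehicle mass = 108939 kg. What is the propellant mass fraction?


PMF = 95224 / 108939 = 0.874

0.874


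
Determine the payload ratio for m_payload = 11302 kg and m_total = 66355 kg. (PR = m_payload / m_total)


PR = 11302 / 66355 = 0.1703

0.1703


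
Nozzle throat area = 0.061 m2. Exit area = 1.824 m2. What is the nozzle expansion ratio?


AR = 1.824 / 0.061 = 29.9

29.9


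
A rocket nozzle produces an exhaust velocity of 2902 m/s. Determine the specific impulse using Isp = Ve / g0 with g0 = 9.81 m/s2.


Isp = Ve / g0 = 2902 / 9.81 = 295.8 s

295.8 s


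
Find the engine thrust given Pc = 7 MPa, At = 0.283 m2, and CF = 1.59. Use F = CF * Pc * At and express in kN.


F = 1.59 * 7e6 * 0.283 = 3.1498e+06 N = 3149.8 kN

3149.8 kN


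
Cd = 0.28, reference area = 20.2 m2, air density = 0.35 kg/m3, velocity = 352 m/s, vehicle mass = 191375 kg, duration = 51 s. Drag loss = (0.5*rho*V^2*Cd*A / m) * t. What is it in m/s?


D = 0.5 * 0.35 * 352^2 * 0.28 * 20.2 = 122640.18 N
a = 122640.18 / 191375 = 0.6408 m/s2
dV = 0.6408 * 51 = 32.7 m/s

32.7 m/s


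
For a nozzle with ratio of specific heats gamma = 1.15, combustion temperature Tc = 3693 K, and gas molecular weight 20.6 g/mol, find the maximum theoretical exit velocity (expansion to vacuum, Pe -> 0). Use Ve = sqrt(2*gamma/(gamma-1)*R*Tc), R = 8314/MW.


R = 8314 / 20.6 = 403.59 J/(kg.K)
Ve = sqrt(2 * 1.15 / (1.15 - 1) * 403.59 * 3693) = 4781 m/s

4781 m/s


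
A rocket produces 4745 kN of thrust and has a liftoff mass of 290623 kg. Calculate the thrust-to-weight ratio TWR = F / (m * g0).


TWR = 4745000 / (290623 * 9.81) = 1.66

1.66


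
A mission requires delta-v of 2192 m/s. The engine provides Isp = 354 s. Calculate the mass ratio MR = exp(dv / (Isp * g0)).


Ve = 354 * 9.81 = 3472.74 m/s
MR = exp(2192 / 3472.74) = 1.88

1.88


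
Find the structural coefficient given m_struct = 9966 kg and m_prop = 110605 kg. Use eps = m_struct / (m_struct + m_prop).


eps = 9966 / (9966 + 110605) = 0.0827

0.0827


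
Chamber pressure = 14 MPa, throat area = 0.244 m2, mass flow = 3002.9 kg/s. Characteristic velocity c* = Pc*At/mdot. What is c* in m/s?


c* = 14e6 * 0.244 / 3002.9 = 1138 m/s

1138 m/s


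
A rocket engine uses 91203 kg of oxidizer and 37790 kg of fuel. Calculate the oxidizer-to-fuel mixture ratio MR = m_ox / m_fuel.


MR = 91203 / 37790 = 2.41

2.41


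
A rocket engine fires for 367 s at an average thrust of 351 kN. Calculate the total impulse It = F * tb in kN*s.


It = 351 * 367 = 128817 kN*s

128817 kN*s


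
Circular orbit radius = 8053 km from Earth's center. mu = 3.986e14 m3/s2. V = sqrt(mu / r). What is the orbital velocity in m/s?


V = sqrt(3.986e14 / 8053000) = 7035 m/s

7035 m/s


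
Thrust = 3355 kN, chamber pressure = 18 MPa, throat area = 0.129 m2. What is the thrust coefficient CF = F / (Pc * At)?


CF = 3355000 / (18e6 * 0.129) = 1.44

1.44


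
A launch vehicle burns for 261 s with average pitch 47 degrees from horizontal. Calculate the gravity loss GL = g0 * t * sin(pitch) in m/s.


GL = 9.81 * 261 * sin(47 deg) = 1873 m/s

1873 m/s


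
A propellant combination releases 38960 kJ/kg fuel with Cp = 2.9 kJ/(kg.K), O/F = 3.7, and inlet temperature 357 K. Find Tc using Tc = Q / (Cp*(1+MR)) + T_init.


Tc = 38960 / (2.9 * (1 + 3.7)) + 357 = 3215 K

3215 K


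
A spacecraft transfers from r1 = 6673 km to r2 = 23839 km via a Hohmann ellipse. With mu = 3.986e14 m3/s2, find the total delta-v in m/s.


V1 = sqrt(mu/r1) = 7728.73 m/s
dV1 = V1*(sqrt(2*r2/(r1+r2)) - 1) = 1932.49 m/s
V2 = sqrt(mu/r2) = 4089.07 m/s
dV2 = V2*(1 - sqrt(2*r1/(r1+r2))) = 1384.71 m/s
Total dV = 3317 m/s

3317 m/s


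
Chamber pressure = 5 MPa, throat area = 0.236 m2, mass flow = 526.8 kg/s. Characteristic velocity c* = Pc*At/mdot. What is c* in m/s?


c* = 5e6 * 0.236 / 526.8 = 2240 m/s

2240 m/s


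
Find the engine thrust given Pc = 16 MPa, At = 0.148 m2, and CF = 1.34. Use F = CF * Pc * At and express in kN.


F = 1.34 * 16e6 * 0.148 = 3.1731e+06 N = 3173.1 kN

3173.1 kN


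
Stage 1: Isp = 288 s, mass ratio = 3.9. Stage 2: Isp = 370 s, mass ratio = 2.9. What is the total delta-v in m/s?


dV1 = 288 * 9.81 * ln(3.9) = 3845.1 m/s
dV2 = 370 * 9.81 * ln(2.9) = 3864.6 m/s
Total dV = 3845.1 + 3864.6 = 7709.7 m/s ~ 7710 m/s

7710 m/s


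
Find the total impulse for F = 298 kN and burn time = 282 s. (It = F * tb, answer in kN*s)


It = 298 * 282 = 84036 kN*s

84036 kN*s


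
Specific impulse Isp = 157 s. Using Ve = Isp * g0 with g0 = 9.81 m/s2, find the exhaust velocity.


Ve = Isp * g0 = 157 * 9.81 = 1540.2 m/s

1540.2 m/s


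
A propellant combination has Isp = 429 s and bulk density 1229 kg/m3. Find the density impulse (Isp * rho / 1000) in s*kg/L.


rho*Isp = 429 * 1229 / 1000 = 527 s*kg/L

527 s*kg/L


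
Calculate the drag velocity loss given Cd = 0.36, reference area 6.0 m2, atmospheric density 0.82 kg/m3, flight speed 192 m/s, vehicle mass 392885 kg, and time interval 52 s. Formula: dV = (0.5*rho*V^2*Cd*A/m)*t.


D = 0.5 * 0.82 * 192^2 * 0.36 * 6.0 = 32646.76 N
a = 32646.76 / 392885 = 0.0831 m/s2
dV = 0.0831 * 52 = 4.3 m/s

4.3 m/s


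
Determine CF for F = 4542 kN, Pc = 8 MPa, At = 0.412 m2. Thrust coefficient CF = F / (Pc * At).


CF = 4542000 / (8e6 * 0.412) = 1.38

1.38


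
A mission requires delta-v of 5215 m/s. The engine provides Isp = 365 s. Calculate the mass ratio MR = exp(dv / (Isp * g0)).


Ve = 365 * 9.81 = 3580.65 m/s
MR = exp(5215 / 3580.65) = 4.291

4.291


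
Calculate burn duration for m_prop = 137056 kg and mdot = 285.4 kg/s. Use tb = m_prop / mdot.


tb = 137056 / 285.4 = 480.2 s

480.2 s


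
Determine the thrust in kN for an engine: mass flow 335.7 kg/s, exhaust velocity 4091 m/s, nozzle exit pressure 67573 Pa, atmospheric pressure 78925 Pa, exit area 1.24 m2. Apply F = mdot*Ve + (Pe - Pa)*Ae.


F = 335.7 * 4091 + (67573 - 78925) * 1.24 = 1.3593e+06 N = 1359.3 kN

1359.3 kN


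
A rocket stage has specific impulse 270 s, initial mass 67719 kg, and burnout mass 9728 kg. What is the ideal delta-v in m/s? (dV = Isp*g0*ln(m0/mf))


Ve = 270 * 9.81 = 2648.7 m/s
dV = 2648.7 * ln(67719/9728) = 5139 m/s

5139 m/s


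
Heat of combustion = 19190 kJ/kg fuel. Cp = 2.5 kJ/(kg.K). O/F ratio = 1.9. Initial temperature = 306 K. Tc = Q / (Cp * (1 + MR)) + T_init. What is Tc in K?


Tc = 19190 / (2.5 * (1 + 1.9)) + 306 = 2953 K

2953 K


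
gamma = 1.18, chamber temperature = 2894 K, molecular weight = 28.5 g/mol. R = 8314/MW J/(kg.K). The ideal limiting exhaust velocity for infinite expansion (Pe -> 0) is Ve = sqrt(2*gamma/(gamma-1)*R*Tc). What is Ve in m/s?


R = 8314 / 28.5 = 291.72 J/(kg.K)
Ve = sqrt(2 * 1.18 / (1.18 - 1) * 291.72 * 2894) = 3327 m/s

3327 m/s


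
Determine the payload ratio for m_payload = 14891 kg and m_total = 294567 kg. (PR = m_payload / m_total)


PR = 14891 / 294567 = 0.0506

0.0506


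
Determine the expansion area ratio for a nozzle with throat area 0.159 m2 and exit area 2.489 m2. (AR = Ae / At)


AR = 2.489 / 0.159 = 15.7

15.7


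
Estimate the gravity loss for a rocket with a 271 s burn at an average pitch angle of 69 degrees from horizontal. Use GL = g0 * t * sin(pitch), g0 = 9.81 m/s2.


GL = 9.81 * 271 * sin(69 deg) = 2482 m/s

2482 m/s


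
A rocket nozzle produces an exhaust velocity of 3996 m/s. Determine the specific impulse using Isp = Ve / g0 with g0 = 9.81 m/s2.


Isp = Ve / g0 = 3996 / 9.81 = 407.3 s

407.3 s


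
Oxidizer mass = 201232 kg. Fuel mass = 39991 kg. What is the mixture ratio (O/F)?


MR = 201232 / 39991 = 5.03

5.03


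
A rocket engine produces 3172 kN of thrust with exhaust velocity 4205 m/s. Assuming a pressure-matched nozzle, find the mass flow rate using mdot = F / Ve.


mdot = F / Ve = 3172000 / 4205 = 754.3 kg/s

754.3 kg/s


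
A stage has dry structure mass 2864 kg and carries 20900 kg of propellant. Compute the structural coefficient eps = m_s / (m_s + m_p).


eps = 2864 / (2864 + 20900) = 0.1205

0.1205


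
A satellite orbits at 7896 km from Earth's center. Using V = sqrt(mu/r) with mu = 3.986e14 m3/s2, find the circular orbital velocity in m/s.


V = sqrt(3.986e14 / 7896000) = 7105 m/s

7105 m/s


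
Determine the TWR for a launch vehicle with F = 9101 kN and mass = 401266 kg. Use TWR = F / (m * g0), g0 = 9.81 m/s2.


TWR = 9101000 / (401266 * 9.81) = 2.31

2.31


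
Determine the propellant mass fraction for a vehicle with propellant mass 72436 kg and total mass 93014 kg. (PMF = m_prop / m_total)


PMF = 72436 / 93014 = 0.779

0.779


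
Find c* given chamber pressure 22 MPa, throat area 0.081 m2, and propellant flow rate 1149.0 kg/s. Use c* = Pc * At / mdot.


c* = 22e6 * 0.081 / 1149.0 = 1551 m/s

1551 m/s


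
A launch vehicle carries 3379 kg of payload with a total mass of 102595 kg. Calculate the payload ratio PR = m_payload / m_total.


PR = 3379 / 102595 = 0.0329

0.0329


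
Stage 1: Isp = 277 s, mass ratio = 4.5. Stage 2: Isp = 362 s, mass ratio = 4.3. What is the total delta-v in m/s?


dV1 = 277 * 9.81 * ln(4.5) = 4087.1 m/s
dV2 = 362 * 9.81 * ln(4.3) = 5179.9 m/s
Total dV = 4087.1 + 5179.9 = 9267.0 m/s ~ 9267 m/s

9267 m/s


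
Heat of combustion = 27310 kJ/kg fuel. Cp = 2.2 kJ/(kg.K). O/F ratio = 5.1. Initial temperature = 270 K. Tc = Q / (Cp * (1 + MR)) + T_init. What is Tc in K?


Tc = 27310 / (2.2 * (1 + 5.1)) + 270 = 2305 K

2305 K


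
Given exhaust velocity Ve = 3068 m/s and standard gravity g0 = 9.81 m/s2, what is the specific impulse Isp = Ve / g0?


Isp = Ve / g0 = 3068 / 9.81 = 312.7 s

312.7 s


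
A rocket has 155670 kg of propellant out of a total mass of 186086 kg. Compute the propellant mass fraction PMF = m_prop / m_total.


PMF = 155670 / 186086 = 0.837

0.837


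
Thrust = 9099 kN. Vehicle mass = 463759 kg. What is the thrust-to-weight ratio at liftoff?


TWR = 9099000 / (463759 * 9.81) = 2.0

2.0


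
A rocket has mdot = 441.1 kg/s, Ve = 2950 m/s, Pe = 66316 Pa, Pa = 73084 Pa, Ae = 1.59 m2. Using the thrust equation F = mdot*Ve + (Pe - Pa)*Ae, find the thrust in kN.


F = 441.1 * 2950 + (66316 - 73084) * 1.59 = 1.2905e+06 N = 1290.5 kN

1290.5 kN


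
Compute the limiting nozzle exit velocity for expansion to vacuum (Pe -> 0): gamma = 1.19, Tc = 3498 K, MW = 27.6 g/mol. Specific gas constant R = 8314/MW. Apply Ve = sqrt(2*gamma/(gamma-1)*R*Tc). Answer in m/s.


R = 8314 / 27.6 = 301.23 J/(kg.K)
Ve = sqrt(2 * 1.19 / (1.19 - 1) * 301.23 * 3498) = 3633 m/s

3633 m/s


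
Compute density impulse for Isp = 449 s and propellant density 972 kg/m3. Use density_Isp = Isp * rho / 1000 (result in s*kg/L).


rho*Isp = 449 * 972 / 1000 = 436 s*kg/L

436 s*kg/L


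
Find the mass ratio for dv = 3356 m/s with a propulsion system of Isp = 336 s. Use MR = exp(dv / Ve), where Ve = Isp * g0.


Ve = 336 * 9.81 = 3296.16 m/s
MR = exp(3356 / 3296.16) = 2.768

2.768


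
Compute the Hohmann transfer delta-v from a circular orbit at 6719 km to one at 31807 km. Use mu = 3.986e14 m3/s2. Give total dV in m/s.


V1 = sqrt(mu/r1) = 7702.23 m/s
dV1 = V1*(sqrt(2*r2/(r1+r2)) - 1) = 2195.05 m/s
V2 = sqrt(mu/r2) = 3540.03 m/s
dV2 = V2*(1 - sqrt(2*r1/(r1+r2))) = 1449.3 m/s
Total dV = 3644 m/s

3644 m/s


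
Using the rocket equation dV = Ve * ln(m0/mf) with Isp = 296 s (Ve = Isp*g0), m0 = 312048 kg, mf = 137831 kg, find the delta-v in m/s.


Ve = 296 * 9.81 = 2903.76 m/s
dV = 2903.76 * ln(312048/137831) = 2373 m/s

2373 m/s


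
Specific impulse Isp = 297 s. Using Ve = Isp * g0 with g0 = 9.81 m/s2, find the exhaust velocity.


Ve = Isp * g0 = 297 * 9.81 = 2913.6 m/s

2913.6 m/s


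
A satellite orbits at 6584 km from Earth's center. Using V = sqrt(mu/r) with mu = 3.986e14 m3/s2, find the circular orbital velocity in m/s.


V = sqrt(3.986e14 / 6584000) = 7781 m/s

7781 m/s


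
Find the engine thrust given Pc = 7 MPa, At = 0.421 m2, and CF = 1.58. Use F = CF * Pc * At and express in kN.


F = 1.58 * 7e6 * 0.421 = 4.6563e+06 N = 4656.3 kN

4656.3 kN


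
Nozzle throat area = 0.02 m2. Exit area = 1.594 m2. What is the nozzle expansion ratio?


AR = 1.594 / 0.02 = 79.7

79.7


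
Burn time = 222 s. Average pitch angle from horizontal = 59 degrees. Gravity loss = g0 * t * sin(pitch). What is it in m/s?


GL = 9.81 * 222 * sin(59 deg) = 1867 m/s

1867 m/s


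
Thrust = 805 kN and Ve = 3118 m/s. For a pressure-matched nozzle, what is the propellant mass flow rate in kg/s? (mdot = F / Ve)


mdot = F / Ve = 805000 / 3118 = 258.2 kg/s

258.2 kg/s


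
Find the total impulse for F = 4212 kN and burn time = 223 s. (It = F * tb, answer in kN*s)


It = 4212 * 223 = 939276 kN*s

939276 kN*s


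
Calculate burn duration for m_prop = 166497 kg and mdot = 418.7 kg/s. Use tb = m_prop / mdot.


tb = 166497 / 418.7 = 397.7 s

397.7 s


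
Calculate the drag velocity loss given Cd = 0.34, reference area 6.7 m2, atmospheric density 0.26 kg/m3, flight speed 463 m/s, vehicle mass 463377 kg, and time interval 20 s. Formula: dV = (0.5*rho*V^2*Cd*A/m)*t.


D = 0.5 * 0.26 * 463^2 * 0.34 * 6.7 = 63483.24 N
a = 63483.24 / 463377 = 0.137 m/s2
dV = 0.137 * 20 = 2.7 m/s

2.7 m/s


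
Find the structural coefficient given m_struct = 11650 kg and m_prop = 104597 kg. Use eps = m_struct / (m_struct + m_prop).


eps = 11650 / (11650 + 104597) = 0.1002

0.1002


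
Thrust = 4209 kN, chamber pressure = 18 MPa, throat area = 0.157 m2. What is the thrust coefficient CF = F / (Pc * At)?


CF = 4209000 / (18e6 * 0.157) = 1.49

1.49


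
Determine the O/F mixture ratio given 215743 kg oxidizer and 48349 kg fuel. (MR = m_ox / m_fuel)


MR = 215743 / 48349 = 4.46

4.46


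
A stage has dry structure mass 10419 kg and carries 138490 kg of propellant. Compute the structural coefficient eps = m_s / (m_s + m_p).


eps = 10419 / (10419 + 138490) = 0.07

0.07


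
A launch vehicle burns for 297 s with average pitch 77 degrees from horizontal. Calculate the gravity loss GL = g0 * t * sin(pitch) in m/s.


GL = 9.81 * 297 * sin(77 deg) = 2839 m/s

2839 m/s


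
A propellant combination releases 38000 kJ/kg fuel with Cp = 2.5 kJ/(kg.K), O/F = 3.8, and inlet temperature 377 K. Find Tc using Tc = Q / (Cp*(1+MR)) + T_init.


Tc = 38000 / (2.5 * (1 + 3.8)) + 377 = 3544 K

3544 K


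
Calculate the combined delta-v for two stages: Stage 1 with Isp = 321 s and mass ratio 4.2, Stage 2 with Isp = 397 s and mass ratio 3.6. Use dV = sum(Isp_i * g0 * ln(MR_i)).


dV1 = 321 * 9.81 * ln(4.2) = 4519.1 m/s
dV2 = 397 * 9.81 * ln(3.6) = 4988.7 m/s
Total dV = 4519.1 + 4988.7 = 9507.8 m/s ~ 9508 m/s

9508 m/s


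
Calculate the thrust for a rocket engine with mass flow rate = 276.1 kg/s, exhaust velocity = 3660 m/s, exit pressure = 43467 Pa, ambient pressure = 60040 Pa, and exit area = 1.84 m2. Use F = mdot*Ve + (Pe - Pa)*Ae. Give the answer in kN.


F = 276.1 * 3660 + (43467 - 60040) * 1.84 = 980032.0 N = 980.0 kN

980.0 kN


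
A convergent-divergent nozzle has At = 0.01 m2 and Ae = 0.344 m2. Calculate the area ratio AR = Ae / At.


AR = 0.344 / 0.01 = 34.4

34.4


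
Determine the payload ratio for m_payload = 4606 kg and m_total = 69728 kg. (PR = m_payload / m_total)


PR = 4606 / 69728 = 0.0661

0.0661


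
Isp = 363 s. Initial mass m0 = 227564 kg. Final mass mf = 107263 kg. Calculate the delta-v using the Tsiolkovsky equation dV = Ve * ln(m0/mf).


Ve = 363 * 9.81 = 3561.03 m/s
dV = 3561.03 * ln(227564/107263) = 2678 m/s

2678 m/s


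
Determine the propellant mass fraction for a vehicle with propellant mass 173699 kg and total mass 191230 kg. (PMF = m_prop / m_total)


PMF = 173699 / 191230 = 0.908

0.908


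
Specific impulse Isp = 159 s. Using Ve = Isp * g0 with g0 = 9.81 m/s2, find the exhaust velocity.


Ve = Isp * g0 = 159 * 9.81 = 1559.8 m/s

1559.8 m/s


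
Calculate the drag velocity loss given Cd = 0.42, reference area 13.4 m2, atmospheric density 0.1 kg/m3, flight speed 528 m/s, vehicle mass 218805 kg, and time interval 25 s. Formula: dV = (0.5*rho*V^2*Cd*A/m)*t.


D = 0.5 * 0.1 * 528^2 * 0.42 * 13.4 = 78449.82 N
a = 78449.82 / 218805 = 0.3585 m/s2
dV = 0.3585 * 25 = 9.0 m/s

9.0 m/s


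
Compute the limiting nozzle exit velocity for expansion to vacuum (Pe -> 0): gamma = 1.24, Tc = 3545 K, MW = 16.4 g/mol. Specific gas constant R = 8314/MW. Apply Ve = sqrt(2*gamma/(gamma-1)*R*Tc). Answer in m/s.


R = 8314 / 16.4 = 506.95 J/(kg.K)
Ve = sqrt(2 * 1.24 / (1.24 - 1) * 506.95 * 3545) = 4309 m/s

4309 m/s


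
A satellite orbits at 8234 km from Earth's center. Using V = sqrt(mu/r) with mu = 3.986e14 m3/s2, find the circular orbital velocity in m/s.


V = sqrt(3.986e14 / 8234000) = 6958 m/s

6958 m/s


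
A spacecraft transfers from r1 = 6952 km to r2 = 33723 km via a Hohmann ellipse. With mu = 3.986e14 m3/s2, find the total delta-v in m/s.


V1 = sqrt(mu/r1) = 7572.06 m/s
dV1 = V1*(sqrt(2*r2/(r1+r2)) - 1) = 2178.47 m/s
V2 = sqrt(mu/r2) = 3438.0 m/s
dV2 = V2*(1 - sqrt(2*r1/(r1+r2))) = 1427.93 m/s
Total dV = 3606 m/s

3606 m/s


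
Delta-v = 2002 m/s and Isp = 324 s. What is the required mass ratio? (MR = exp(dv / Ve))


Ve = 324 * 9.81 = 3178.44 m/s
MR = exp(2002 / 3178.44) = 1.877

1.877


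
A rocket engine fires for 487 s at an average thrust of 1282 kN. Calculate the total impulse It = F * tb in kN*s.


It = 1282 * 487 = 624334 kN*s

624334 kN*s


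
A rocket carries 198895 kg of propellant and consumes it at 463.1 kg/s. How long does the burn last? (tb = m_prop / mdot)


tb = 198895 / 463.1 = 429.5 s

429.5 s


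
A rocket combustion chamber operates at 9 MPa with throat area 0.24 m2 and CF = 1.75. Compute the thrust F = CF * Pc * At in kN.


F = 1.75 * 9e6 * 0.24 = 3.7800e+06 N = 3780.0 kN

3780.0 kN


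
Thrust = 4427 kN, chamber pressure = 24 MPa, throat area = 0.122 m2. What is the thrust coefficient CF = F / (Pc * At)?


CF = 4427000 / (24e6 * 0.122) = 1.51

1.51


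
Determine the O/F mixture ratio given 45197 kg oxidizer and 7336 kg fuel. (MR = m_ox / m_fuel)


MR = 45197 / 7336 = 6.16

6.16


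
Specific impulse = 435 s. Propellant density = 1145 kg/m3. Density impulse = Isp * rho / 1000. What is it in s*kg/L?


rho*Isp = 435 * 1145 / 1000 = 498 s*kg/L

498 s*kg/L


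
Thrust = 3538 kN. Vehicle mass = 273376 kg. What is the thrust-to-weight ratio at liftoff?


TWR = 3538000 / (273376 * 9.81) = 1.32

1.32


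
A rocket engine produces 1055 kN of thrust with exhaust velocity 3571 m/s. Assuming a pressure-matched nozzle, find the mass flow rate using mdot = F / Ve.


mdot = F / Ve = 1055000 / 3571 = 295.4 kg/s

295.4 kg/s


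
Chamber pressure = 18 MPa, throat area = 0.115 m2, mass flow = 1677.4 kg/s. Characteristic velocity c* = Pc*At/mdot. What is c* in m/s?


c* = 18e6 * 0.115 / 1677.4 = 1234 m/s

1234 m/s


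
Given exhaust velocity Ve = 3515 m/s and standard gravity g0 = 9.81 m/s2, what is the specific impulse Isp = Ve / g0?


Isp = Ve / g0 = 3515 / 9.81 = 358.3 s

358.3 s


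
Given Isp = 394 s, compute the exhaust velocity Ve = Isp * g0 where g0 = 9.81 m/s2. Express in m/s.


Ve = Isp * g0 = 394 * 9.81 = 3865.1 m/s

3865.1 m/s


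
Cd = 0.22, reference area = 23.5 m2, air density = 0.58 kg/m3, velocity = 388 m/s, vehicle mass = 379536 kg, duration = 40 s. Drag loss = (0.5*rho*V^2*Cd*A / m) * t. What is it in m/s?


D = 0.5 * 0.58 * 388^2 * 0.22 * 23.5 = 225710.62 N
a = 225710.62 / 379536 = 0.5947 m/s2
dV = 0.5947 * 40 = 23.8 m/s

23.8 m/s


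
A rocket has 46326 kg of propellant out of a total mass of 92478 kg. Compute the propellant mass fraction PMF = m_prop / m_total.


PMF = 46326 / 92478 = 0.501

0.501


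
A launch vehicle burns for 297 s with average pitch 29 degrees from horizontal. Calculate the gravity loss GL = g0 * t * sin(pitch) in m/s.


GL = 9.81 * 297 * sin(29 deg) = 1413 m/s

1413 m/s


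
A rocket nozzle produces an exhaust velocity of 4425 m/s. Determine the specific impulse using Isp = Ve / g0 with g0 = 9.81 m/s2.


Isp = Ve / g0 = 4425 / 9.81 = 451.1 s

451.1 s


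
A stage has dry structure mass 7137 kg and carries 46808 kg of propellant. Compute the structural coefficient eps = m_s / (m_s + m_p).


eps = 7137 / (7137 + 46808) = 0.1323

0.1323


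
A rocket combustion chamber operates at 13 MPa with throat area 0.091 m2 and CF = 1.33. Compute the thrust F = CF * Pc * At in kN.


F = 1.33 * 13e6 * 0.091 = 1.5734e+06 N = 1573.4 kN

1573.4 kN


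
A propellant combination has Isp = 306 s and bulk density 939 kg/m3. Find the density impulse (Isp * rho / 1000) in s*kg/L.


rho*Isp = 306 * 939 / 1000 = 287 s*kg/L

287 s*kg/L


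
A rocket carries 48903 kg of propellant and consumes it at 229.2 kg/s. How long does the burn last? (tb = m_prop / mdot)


tb = 48903 / 229.2 = 213.4 s

213.4 s


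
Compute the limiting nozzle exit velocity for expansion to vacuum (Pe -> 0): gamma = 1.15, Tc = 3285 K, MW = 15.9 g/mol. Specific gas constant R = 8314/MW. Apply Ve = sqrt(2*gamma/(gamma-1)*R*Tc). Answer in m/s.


R = 8314 / 15.9 = 522.89 J/(kg.K)
Ve = sqrt(2 * 1.15 / (1.15 - 1) * 522.89 * 3285) = 5132 m/s

5132 m/s


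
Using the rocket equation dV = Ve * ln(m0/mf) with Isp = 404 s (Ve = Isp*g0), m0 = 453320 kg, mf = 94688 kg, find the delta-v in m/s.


Ve = 404 * 9.81 = 3963.24 m/s
dV = 3963.24 * ln(453320/94688) = 6206 m/s

6206 m/s


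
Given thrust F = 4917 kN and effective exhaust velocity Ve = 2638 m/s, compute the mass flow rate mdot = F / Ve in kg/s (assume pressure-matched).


mdot = F / Ve = 4917000 / 2638 = 1863.9 kg/s

1863.9 kg/s


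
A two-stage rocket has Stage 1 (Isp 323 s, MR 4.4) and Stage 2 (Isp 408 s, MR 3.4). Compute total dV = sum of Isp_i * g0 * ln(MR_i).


dV1 = 323 * 9.81 * ln(4.4) = 4694.7 m/s
dV2 = 408 * 9.81 * ln(3.4) = 4898.1 m/s
Total dV = 4694.7 + 4898.1 = 9592.8 m/s ~ 9593 m/s

9593 m/s


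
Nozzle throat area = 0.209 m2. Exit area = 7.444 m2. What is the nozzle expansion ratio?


AR = 7.444 / 0.209 = 35.6

35.6


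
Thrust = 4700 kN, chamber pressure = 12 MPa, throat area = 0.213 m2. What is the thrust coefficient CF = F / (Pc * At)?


CF = 4700000 / (12e6 * 0.213) = 1.84

1.84


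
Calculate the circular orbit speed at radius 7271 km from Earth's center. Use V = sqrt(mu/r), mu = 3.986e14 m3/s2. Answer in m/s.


V = sqrt(3.986e14 / 7271000) = 7404 m/s

7404 m/s


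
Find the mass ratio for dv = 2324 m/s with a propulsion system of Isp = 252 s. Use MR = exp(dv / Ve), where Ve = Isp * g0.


Ve = 252 * 9.81 = 2472.12 m/s
MR = exp(2324 / 2472.12) = 2.56

2.56


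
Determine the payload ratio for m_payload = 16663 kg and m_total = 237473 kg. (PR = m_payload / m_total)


PR = 16663 / 237473 = 0.0702

0.0702


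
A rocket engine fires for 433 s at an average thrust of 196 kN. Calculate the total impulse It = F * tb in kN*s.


It = 196 * 433 = 84868 kN*s

84868 kN*s


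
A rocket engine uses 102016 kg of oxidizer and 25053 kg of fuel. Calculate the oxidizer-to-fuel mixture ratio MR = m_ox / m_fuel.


MR = 102016 / 25053 = 4.07

4.07


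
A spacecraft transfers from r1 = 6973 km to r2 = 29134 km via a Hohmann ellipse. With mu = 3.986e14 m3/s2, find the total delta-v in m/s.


V1 = sqrt(mu/r1) = 7560.64 m/s
dV1 = V1*(sqrt(2*r2/(r1+r2)) - 1) = 2043.93 m/s
V2 = sqrt(mu/r2) = 3698.87 m/s
dV2 = V2*(1 - sqrt(2*r1/(r1+r2))) = 1400.08 m/s
Total dV = 3444 m/s

3444 m/s


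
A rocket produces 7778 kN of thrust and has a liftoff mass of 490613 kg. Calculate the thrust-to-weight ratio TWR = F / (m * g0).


TWR = 7778000 / (490613 * 9.81) = 1.62

1.62


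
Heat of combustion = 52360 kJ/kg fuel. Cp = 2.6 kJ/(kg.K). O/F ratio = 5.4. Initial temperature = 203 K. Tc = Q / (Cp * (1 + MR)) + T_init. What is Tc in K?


Tc = 52360 / (2.6 * (1 + 5.4)) + 203 = 3350 K

3350 K


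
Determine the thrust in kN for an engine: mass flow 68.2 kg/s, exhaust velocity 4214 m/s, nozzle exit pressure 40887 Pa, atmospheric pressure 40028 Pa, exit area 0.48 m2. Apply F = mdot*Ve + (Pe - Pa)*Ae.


F = 68.2 * 4214 + (40887 - 40028) * 0.48 = 287807.0 N = 287.8 kN

287.8 kN


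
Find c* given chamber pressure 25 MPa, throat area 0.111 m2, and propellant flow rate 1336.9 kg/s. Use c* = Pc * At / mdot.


c* = 25e6 * 0.111 / 1336.9 = 2076 m/s

2076 m/s


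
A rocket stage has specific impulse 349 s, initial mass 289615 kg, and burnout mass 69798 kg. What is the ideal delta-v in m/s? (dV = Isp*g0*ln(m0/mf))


Ve = 349 * 9.81 = 3423.69 m/s
dV = 3423.69 * ln(289615/69798) = 4872 m/s

4872 m/s


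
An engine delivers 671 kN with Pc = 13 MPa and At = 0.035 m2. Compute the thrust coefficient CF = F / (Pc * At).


CF = 671000 / (13e6 * 0.035) = 1.47

1.47


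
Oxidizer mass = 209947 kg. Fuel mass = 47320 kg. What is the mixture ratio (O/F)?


MR = 209947 / 47320 = 4.44

4.44


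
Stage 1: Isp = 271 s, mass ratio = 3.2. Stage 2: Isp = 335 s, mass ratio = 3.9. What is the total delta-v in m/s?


dV1 = 271 * 9.81 * ln(3.2) = 3092.2 m/s
dV2 = 335 * 9.81 * ln(3.9) = 4472.6 m/s
Total dV = 3092.2 + 4472.6 = 7564.8 m/s ~ 7565 m/s

7565 m/s


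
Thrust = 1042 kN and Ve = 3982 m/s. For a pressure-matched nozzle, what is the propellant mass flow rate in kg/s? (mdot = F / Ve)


mdot = F / Ve = 1042000 / 3982 = 261.7 kg/s

261.7 kg/s


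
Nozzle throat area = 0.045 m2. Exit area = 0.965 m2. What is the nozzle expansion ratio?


AR = 0.965 / 0.045 = 21.4

21.4


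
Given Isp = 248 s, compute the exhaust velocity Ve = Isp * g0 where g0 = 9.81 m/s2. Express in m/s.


Ve = Isp * g0 = 248 * 9.81 = 2432.9 m/s

2432.9 m/s


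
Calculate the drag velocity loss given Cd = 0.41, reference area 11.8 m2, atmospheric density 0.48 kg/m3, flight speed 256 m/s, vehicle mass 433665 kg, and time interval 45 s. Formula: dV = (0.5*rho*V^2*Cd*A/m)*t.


D = 0.5 * 0.48 * 256^2 * 0.41 * 11.8 = 76095.16 N
a = 76095.16 / 433665 = 0.1755 m/s2
dV = 0.1755 * 45 = 7.9 m/s

7.9 m/s


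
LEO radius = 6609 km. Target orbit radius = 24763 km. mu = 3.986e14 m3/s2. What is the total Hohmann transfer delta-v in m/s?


V1 = sqrt(mu/r1) = 7766.06 m/s
dV1 = V1*(sqrt(2*r2/(r1+r2)) - 1) = 1991.61 m/s
V2 = sqrt(mu/r2) = 4012.06 m/s
dV2 = V2*(1 - sqrt(2*r1/(r1+r2))) = 1407.83 m/s
Total dV = 3399 m/s

3399 m/s


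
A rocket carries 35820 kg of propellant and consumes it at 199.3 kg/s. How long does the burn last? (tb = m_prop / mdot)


tb = 35820 / 199.3 = 179.7 s

179.7 s


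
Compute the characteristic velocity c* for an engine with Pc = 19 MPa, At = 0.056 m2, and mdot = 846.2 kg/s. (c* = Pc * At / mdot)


c* = 19e6 * 0.056 / 846.2 = 1257 m/s

1257 m/s


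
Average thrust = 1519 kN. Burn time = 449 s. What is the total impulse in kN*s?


It = 1519 * 449 = 682031 kN*s

682031 kN*s


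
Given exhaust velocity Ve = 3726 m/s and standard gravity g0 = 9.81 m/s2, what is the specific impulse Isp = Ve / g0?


Isp = Ve / g0 = 3726 / 9.81 = 379.8 s

379.8 s


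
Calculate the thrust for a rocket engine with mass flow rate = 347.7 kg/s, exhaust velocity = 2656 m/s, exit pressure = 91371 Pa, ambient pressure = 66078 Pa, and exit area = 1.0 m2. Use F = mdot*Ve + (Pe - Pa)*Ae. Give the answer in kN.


F = 347.7 * 2656 + (91371 - 66078) * 1.0 = 948784.0 N = 948.8 kN

948.8 kN
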